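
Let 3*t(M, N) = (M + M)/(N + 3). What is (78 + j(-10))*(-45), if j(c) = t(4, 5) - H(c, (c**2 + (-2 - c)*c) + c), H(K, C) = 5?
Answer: -3300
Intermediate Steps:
t(M, N) = 2*M/(3*(3 + N)) (t(M, N) = ((M + M)/(N + 3))/3 = ((2*M)/(3 + N))/3 = (2*M/(3 + N))/3 = 2*M/(3*(3 + N)))
j(c) = -14/3 (j(c) = (2/3)*4/(3 + 5) - 1*5 = (2/3)*4/8 - 5 = (2/3)*4*(1/8) - 5 = 1/3 - 5 = -14/3)
(78 + j(-10))*(-45) = (78 - 14/3)*(-45) = (220/3)*(-45) = -3300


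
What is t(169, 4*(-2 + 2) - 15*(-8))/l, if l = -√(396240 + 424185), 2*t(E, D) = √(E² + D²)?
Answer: -√1409851137/328170 ≈ -0.11442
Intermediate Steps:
t(E, D) = √(D² + E²)/2 (t(E, D) = √(E² + D²)/2 = √(D² + E²)/2)
l = -5*√32817 (l = -√820425 = -5*√32817 ≈ -905.77)
t(169, 4*(-2 + 2) - 15*(-8))/l = (√((4*(-2 + 2) - 15*(-8))² + 169²)/2)/((-5*√32817)) = (√((4*0 + 120)² + 28561)/2)*(-√32817/164085) = (√((0 + 120)² + 28561)/2)*(-√32817/164085) = (√(120² + 28561)/2)*(-√32817/164085) = (√(14400 + 28561)/2)*(-√32817/164085) = (√42961/2)*(-√32817/164085) = -√1409851137/328170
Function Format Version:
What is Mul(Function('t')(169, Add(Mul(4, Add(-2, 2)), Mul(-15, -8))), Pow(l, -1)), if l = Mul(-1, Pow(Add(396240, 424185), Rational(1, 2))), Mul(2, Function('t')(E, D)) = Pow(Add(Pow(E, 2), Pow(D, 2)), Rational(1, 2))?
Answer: Mul(Rational(-1, 328170), Pow(1409851137, Rational(1, 2))) ≈ -0.11442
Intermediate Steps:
Function('t')(E, D) = Mul(Rational(1, 2), Pow(Add(Pow(D, 2), Pow(E, 2)), Rational(1, 2))) (Function('t')(E, D) = Mul(Rational(1, 2), Pow(Add(Pow(E, 2), Pow(D, 2)), Rational(1, 2))) = Mul(Rational(1, 2), Pow(Add(Pow(D, 2), Pow(E, 2)), Rational(1, 2))))
l = Mul(-5, Pow(32817, Rational(1, 2))) (l = Mul(-1, Pow(820425, Rational(1, 2))) = Mul(-1, Mul(5, Pow(32817, Rational(1, 2)))) = Mul(-5, Pow(32817, Rational(1, 2))) ≈ -905.77)
Mul(Function('t')(169, Add(Mul(4, Add(-2, 2)), Mul(-15, -8))), Pow(l, -1)) = Mul(Mul(Rational(1, 2), Pow(Add(Pow(Add(Mul(4, Add(-2, 2)), Mul(-15, -8)), 2), Pow(169, 2)), Rational(1, 2))), Pow(Mul(-5, Pow(32817, Rational(1, 2))), -1)) = Mul(Mul(Rational(1, 2), Pow(Add(Pow(Add(Mul(4, 0), 120), 2), 28561), Rational(1, 2))), Mul(Rational(-1, 164085), Pow(32817, Rational(1, 2)))) = Mul(Mul(Rational(1, 2), Pow(Add(Pow(Add(0, 120), 2), 28561), Rational(1, 2))), Mul(Rational(-1, 164085), Pow(32817, Rational(1, 2)))) = Mul(Mul(Rational(1, 2), Pow(Add(Pow(120, 2), 28561), Rational(1, 2))), Mul(Rational(-1, 164085), Pow(32817, Rational(1, 2)))) = Mul(Mul(Rational(1, 2), Pow(Add(14400, 28561), Rational(1, 2))), Mul(Rational(-1, 164085), Pow(32817, Rational(1, 2)))) = Mul(Mul(Rational(1, 2), Pow(42961, Rational(1, 2))), Mul(Rational(-1, 164085), Pow(32817, Rational(1, 2)))) = Mul(Rational(-1, 328170), Pow(1409851137, Rational(1, 2)))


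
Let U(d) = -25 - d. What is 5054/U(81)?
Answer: -2527/53 ≈ -47.679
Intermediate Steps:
5054/U(81) = 5054/(-25 - 1*81) = 5054/(-25 - 81) = 5054/(-106) = 5054*(-1/106) = -2527/53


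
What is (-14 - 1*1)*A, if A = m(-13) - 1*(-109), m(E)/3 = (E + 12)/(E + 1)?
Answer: -6555/4 ≈ -1638.8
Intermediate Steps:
m(E) = 3*(12 + E)/(1 + E) (m(E) = 3*((E + 12)/(E + 1)) = 3*((12 + E)/(1 + E)) = 3*(12 + E)/(1 + E))
A = 437/4 (A = 3*(12 - 13)/(1 - 13) - 1*(-109) = 3*(-1)/(-12) + 109 = 3*(-1/12)*(-1) + 109 = ¼ + 109 = 437/4 ≈ 109.25)
(-14 - 1*1)*A = (-14 - 1*1)*(437/4) = (-14 - 1)*(437/4) = -15*437/4 = -6555/4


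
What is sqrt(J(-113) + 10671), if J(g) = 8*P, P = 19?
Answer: sqrt(10823) ≈ 104.03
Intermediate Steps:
J(g) = 152 (J(g) = 8*19 = 152)
sqrt(J(-113) + 10671) = sqrt(152 + 10671) = sqrt(10823)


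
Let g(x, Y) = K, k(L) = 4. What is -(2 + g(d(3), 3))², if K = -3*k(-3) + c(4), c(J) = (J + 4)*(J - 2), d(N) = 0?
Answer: -36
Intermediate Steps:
c(J) = (-2 + J)*(4 + J) (c(J) = (4 + J)*(-2 + J) = (-2 + J)*(4 + J))
K = 4 (K = -3*4 + (-8 + 4² + 2*4) = -12 + (-8 + 16 + 8) = -12 + 16 = 4)
g(x, Y) = 4
-(2 + g(d(3), 3))² = -(2 + 4)² = -1*6² = -1*36 = -36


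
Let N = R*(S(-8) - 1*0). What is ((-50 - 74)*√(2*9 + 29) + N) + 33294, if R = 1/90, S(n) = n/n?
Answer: 2996461/90 - 124*√47 ≈ 32444.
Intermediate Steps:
S(n) = 1
R = 1/90 ≈ 0.011111
N = 1/90 (N = (1 - 1*0)/90 = (1 + 0)/90 = (1/90)*1 = 1/90 ≈ 0.011111)
((-50 - 74)*√(2*9 + 29) + N) + 33294 = ((-50 - 74)*√(2*9 + 29) + 1/90) + 33294 = (-124*√(18 + 29) + 1/90) + 33294 = (-124*√47 + 1/90) + 33294 = (1/90 - 124*√47) + 33294 = 2996461/90 - 124*√47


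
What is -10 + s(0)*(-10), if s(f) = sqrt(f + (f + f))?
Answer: -10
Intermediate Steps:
s(f) = sqrt(3)*sqrt(f) (s(f) = sqrt(f + 2*f) = sqrt(3*f) = sqrt(3)*sqrt(f))
-10 + s(0)*(-10) = -10 + (sqrt(3)*sqrt(0))*(-10) = -10 + (sqrt(3)*0)*(-10) = -10 + 0*(-10) = -10 + 0 = -10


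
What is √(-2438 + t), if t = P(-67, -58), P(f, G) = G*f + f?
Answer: √1381 ≈ 37.162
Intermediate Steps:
P(f, G) = f + G*f
t = 3819 (t = -67*(1 - 58) = -67*(-57) = 3819)
√(-2438 + t) = √(-2438 + 3819) = √1381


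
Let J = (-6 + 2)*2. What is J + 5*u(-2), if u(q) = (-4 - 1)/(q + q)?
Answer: -7/4 ≈ -1.7500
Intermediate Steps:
J = -8 (J = -4*2 = -8)
u(q) = -5/(2*q) (u(q) = -5*1/(2*q) = -5/(2*q))
J + 5*u(-2) = -8 + 5*(-5/2/(-2)) = -8 + 5*(-5/2*(-½)) = -8 + 5*(5/4) = -8 + 25/4 = -7/4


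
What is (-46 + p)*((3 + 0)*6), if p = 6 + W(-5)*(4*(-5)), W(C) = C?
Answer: 1080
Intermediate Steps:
p = 106 (p = 6 - 20*(-5) = 6 - 5*(-20) = 6 + 100 = 106)
(-46 + p)*((3 + 0)*6) = (-46 + 106)*((3 + 0)*6) = 60*(3*6) = 60*18 = 1080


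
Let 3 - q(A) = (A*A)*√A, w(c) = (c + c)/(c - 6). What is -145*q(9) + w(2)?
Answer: 34799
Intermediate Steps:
w(c) = 2*c/(-6 + c) (w(c) = (2*c)/(-6 + c) = 2*c/(-6 + c))
q(A) = 3 - A^(5/2) (q(A) = 3 - A*A*√A = 3 - A²*√A = 3 - A^(5/2))
-145*q(9) + w(2) = -145*(3 - 9^(5/2)) + 2*2/(-6 + 2) = -145*(3 - 1*243) + 2*2/(-4) = -145*(3 - 243) + 2*2*(-¼) = -145*(-240) - 1 = 34800 - 1 = 34799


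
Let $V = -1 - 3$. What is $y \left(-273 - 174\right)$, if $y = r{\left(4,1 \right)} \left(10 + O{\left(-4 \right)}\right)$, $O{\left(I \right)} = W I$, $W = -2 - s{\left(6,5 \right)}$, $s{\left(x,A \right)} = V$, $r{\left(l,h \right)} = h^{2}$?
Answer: $-894$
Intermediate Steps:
$V = -4$ ($V = -1 - 3 = -4$)
$s{\left(x,A \right)} = -4$
$W = 2$ ($W = -2 - -4 = -2 + 4 = 2$)
$O{\left(I \right)} = 2 I$
$y = 2$ ($y = 1^{2} \left(10 + 2 \left(-4\right)\right) = 1 \left(10 - 8\right) = 1 \cdot 2 = 2$)
$y \left(-273 - 174\right) = 2 \left(-273 - 174\right) = 2 \left(-447\right) = -894$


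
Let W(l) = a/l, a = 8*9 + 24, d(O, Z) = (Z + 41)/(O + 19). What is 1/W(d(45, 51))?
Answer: 23/1536 ≈ 0.014974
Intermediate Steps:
d(O, Z) = (41 + Z)/(19 + O)
a = 96 (a = 72 + 24 = 96)
W(l) = 96/l
1/W(d(45, 51)) = 1/(96/(((41 + 51)/(19 + 45)))) = 1/(96/((92/64))) = 1/(96/(((1/64)*92))) = 1/(96/(23/16)) = 1/(96*(16/23)) = 1/(1536/23) = 23/1536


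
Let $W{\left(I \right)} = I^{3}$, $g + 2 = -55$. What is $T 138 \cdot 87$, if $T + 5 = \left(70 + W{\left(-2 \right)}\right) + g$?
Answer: $0$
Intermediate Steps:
$g = -57$ ($g = -2 - 55 = -57$)
$T = 0$ ($T = -5 - \left(-13 + 8\right) = -5 + \left(\left(70 - 8\right) - 57\right) = -5 + \left(62 - 57\right) = -5 + 5 = 0$)
$T 138 \cdot 87 = 0 \cdot 138 \cdot 87 = 0 \cdot 87 = 0$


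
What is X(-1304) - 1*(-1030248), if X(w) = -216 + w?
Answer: 1028728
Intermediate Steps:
X(-1304) - 1*(-1030248) = (-216 - 1304) - 1*(-1030248) = -1520 + 1030248 = 1028728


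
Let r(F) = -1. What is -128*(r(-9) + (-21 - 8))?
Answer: 3840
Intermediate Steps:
-128*(r(-9) + (-21 - 8)) = -128*(-1 + (-21 - 8)) = -128*(-1 - 29) = -128*(-30) = 3840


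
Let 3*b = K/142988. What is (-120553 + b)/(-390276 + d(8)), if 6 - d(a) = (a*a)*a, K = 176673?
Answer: 17237573473/55877136616 ≈ 0.30849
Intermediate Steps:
d(a) = 6 - a³ (d(a) = 6 - a*a*a = 6 - a²*a = 6 - a³)
b = 58891/142988 (b = (176673/142988)/3 = (176673*(1/142988))/3 = (⅓)*(176673/142988) = 58891/142988 ≈ 0.41186)
(-120553 + b)/(-390276 + d(8)) = (-120553 + 58891/142988)/(-390276 + (6 - 1*8³)) = -17237573473/(142988*(-390276 + (6 - 1*512))) = -17237573473/(142988*(-390276 + (6 - 512))) = -17237573473/(142988*(-390276 - 506)) = -17237573473/142988/(-390782) = -17237573473/142988*(-1/390782) = 17237573473/55877136616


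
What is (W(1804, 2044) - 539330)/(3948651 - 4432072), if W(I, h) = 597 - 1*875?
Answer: 539608/483421 ≈ 1.1162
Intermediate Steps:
W(I, h) = -278 (W(I, h) = 597 - 875 = -278)
(W(1804, 2044) - 539330)/(3948651 - 4432072) = (-278 - 539330)/(3948651 - 4432072) = -539608/(-483421) = -539608*(-1/483421) = 539608/483421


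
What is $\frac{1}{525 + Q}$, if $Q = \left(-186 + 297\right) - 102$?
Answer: $\frac{1}{534} \approx 0.0018727$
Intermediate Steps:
$Q = 9$ ($Q = 111 - 102 = 9$)
$\frac{1}{525 + Q} = \frac{1}{525 + 9} = \frac{1}{534}$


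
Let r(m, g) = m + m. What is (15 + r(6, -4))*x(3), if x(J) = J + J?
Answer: 162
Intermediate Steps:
x(J) = 2*J
r(m, g) = 2*m
(15 + r(6, -4))*x(3) = (15 + 2*6)*(2*3) = (15 + 12)*6 = 27*6 = 162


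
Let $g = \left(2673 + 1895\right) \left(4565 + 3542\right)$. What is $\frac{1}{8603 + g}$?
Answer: $\frac{1}{37041379} \approx 2.6997 \cdot 10^{-8}$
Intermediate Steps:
$g = 37032776$ ($g = 4568 \cdot 8107 = 37032776$)
$\frac{1}{8603 + g} = \frac{1}{8603 + 37032776} = \frac{1}{37041379}$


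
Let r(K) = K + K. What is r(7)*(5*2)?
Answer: 140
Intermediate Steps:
r(K) = 2*K
r(7)*(5*2) = (2*7)*(5*2) = 14*10 = 140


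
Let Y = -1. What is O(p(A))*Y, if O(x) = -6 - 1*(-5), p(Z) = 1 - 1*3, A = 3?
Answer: 1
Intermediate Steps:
p(Z) = -2 (p(Z) = 1 - 3 = -2)
O(x) = -1 (O(x) = -6 + 5 = -1)
O(p(A))*Y = -1*(-1) = 1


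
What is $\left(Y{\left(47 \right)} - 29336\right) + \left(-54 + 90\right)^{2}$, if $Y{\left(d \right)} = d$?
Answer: $-27993$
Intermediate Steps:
$\left(Y{\left(47 \right)} - 29336\right) + \left(-54 + 90\right)^{2} = \left(47 - 29336\right) + \left(-54 + 90\right)^{2} = -29289 + 36^{2} = -29289 + 1296 = -27993$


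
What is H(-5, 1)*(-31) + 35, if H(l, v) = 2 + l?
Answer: 128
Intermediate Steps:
H(-5, 1)*(-31) + 35 = (2 - 5)*(-31) + 35 = -3*(-31) + 35 = 93 + 35 = 128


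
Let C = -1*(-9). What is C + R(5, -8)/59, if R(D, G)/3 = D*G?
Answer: 411/59 ≈ 6.9661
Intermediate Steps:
C = 9
R(D, G) = 3*D*G (R(D, G) = 3*(D*G) = 3*D*G)
C + R(5, -8)/59 = 9 + (3*5*(-8))/59 = 9 + (1/59)*(-120) = 9 - 120/59 = 411/59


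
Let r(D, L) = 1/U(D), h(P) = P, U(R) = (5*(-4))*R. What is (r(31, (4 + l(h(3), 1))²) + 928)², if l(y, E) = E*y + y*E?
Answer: 331037978881/384400 ≈ 8.6118e+5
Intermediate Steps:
U(R) = -20*R
l(y, E) = 2*E*y (l(y, E) = E*y + E*y = 2*E*y)
r(D, L) = -1/(20*D) (r(D, L) = 1/(-20*D) = -1/(20*D))
(r(31, (4 + l(h(3), 1))²) + 928)² = (-1/20/31 + 928)² = (-1/20*1/31 + 928)² = (-1/620 + 928)² = (575359/620)² = 331037978881/384400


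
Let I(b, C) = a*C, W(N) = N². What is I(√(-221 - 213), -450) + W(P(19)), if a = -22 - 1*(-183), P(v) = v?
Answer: -72089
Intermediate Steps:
a = 161 (a = -22 + 183 = 161)
I(b, C) = 161*C
I(√(-221 - 213), -450) + W(P(19)) = 161*(-450) + 19² = -72450 + 361 = -72089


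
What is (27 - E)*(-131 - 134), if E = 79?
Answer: 13780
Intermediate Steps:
(27 - E)*(-131 - 134) = (27 - 1*79)*(-131 - 134) = (27 - 79)*(-265) = -52*(-265) = 13780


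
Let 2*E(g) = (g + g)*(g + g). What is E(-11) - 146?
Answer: 96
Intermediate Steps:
E(g) = 2*g² (E(g) = ((g + g)*(g + g))/2 = ((2*g)*(2*g))/2 = (4*g²)/2 = 2*g²)
E(-11) - 146 = 2*(-11)² - 146 = 2*121 - 146 = 242 - 146 = 96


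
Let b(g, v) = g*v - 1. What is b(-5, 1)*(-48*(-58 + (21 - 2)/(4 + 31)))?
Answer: -579168/35 ≈ -16548.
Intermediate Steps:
b(g, v) = -1 + g*v
b(-5, 1)*(-48*(-58 + (21 - 2)/(4 + 31))) = (-1 - 5*1)*(-48*(-58 + (21 - 2)/(4 + 31))) = (-1 - 5)*(-48*(-58 + 19/35)) = -(-288)*(-58 + 19*(1/35)) = -(-288)*(-58 + 19/35) = -(-288)*(-2011)/35 = -6*96528/35 = -579168/35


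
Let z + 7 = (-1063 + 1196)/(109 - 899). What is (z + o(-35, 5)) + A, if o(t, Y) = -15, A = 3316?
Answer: 2602127/790 ≈ 3293.8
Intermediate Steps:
z = -5663/790 (z = -7 + (-1063 + 1196)/(109 - 899) = -7 + 133/(-790) = -7 + 133*(-1/790) = -7 - 133/790 = -5663/790 ≈ -7.1684)
(z + o(-35, 5)) + A = (-5663/790 - 15) + 3316 = -17513/790 + 3316 = 2602127/790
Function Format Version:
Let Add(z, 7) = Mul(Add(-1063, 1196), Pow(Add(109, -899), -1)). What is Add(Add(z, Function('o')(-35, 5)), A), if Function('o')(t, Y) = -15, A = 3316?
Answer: Rational(2602127, 790) ≈ 3293.8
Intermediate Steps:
z = Rational(-5663, 790) (z = Add(-7, Mul(Add(-1063, 1196), Pow(Add(109, -899), -1))) = Add(-7, Mul(133, Pow(-790, -1))) = Add(-7, Mul(133, Rational(-1, 790))) = Add(-7, Rational(-133, 790)) = Rational(-5663, 790) ≈ -7.1684)
Add(Add(z, Function('o')(-35, 5)), A) = Add(Add(Rational(-5663, 790), -15), 3316) = Add(Rational(-17513, 790), 3316) = Rational(2602127, 790)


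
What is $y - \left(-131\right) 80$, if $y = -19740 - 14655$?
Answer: $-23915$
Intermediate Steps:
$y = -34395$
$y - \left(-131\right) 80 = -34395 - \left(-131\right) 80 = -34395 - -10480 = -34395 + 10480 = -23915$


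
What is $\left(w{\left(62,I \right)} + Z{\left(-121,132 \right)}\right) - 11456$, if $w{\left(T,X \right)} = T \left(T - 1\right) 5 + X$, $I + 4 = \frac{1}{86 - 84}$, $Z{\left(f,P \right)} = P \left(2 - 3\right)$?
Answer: $\frac{14637}{2} \approx 7318.5$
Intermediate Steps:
$Z{\left(f,P \right)} = - P$ ($Z{\left(f,P \right)} = P \left(-1\right) = - P$)
$I = - \frac{7}{2}$ ($I = -4 + \frac{1}{86 - 84} = -4 + \frac{1}{2} = - \frac{7}{2} \approx -3.5$)
$w{\left(T,X \right)} = X + T \left(-5 + 5 T\right)$ ($w{\left(T,X \right)} = T \left(-1 + T\right) 5 + X = T \left(-5 + 5 T\right) + X = X + T \left(-5 + 5 T\right)$)
$\left(w{\left(62,I \right)} + Z{\left(-121,132 \right)}\right) - 11456 = \left(\left(- \frac{7}{2} - 310 + 5 \cdot 62^{2}\right) - 132\right) - 11456 = \left(\left(- \frac{7}{2} - 310 + 5 \cdot 3844\right) - 132\right) - 11456 = \left(\left(- \frac{7}{2} - 310 + 19220\right) - 132\right) - 11456 = \left(\frac{37813}{2} - 132\right) - 11456 = \frac{37549}{2} - 11456 = \frac{14637}{2}$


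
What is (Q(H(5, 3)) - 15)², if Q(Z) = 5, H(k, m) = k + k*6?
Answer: 100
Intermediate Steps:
H(k, m) = 7*k (H(k, m) = k + 6*k = 7*k)
(Q(H(5, 3)) - 15)² = (5 - 15)² = (-10)² = 100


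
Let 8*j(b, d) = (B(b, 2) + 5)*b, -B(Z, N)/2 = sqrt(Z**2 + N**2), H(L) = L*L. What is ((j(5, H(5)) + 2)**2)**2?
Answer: 40485161/4096 - 939105*sqrt(29)/512 ≈ 6.6600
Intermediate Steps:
H(L) = L**2
B(Z, N) = -2*sqrt(N**2 + Z**2) (B(Z, N) = -2*sqrt(Z**2 + N**2) = -2*sqrt(N**2 + Z**2))
j(b, d) = b*(5 - 2*sqrt(4 + b**2))/8 (j(b, d) = ((-2*sqrt(2**2 + b**2) + 5)*b)/8 = ((-2*sqrt(4 + b**2) + 5)*b)/8 = ((5 - 2*sqrt(4 + b**2))*b)/8 = (b*(5 - 2*sqrt(4 + b**2)))/8 = b*(5 - 2*sqrt(4 + b**2))/8)
((j(5, H(5)) + 2)**2)**2 = (((1/8)*5*(5 - 2*sqrt(4 + 5**2)) + 2)**2)**2 = (((1/8)*5*(5 - 2*sqrt(4 + 25)) + 2)**2)**2 = (((1/8)*5*(5 - 2*sqrt(29)) + 2)**2)**2 = (((25/8 - 5*sqrt(29)/4) + 2)**2)**2 = ((41/8 - 5*sqrt(29)/4)**2)**2 = (41/8 - 5*sqrt(29)/4)**4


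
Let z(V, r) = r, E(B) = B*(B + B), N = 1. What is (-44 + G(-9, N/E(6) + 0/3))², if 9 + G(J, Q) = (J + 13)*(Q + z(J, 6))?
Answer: 271441/324 ≈ 837.78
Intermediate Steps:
E(B) = 2*B² (E(B) = B*(2*B) = 2*B²)
G(J, Q) = -9 + (6 + Q)*(13 + J) (G(J, Q) = -9 + (J + 13)*(Q + 6) = -9 + (13 + J)*(6 + Q) = -9 + (6 + Q)*(13 + J))
(-44 + G(-9, N/E(6) + 0/3))² = (-44 + (69 + 6*(-9) + 13*(1/(2*6²) + 0/3) - 9*(1/(2*6²) + 0/3)))² = (-44 + (69 - 54 + 13*(1/(2*36) + 0*(⅓)) - 9*(1/(2*36) + 0*(⅓))))² = (-44 + (69 - 54 + 13*(1/72 + 0) - 9*(1/72 + 0)))² = (-44 + (69 - 54 + 13*(1/72) - 9*1/72))² = (-44 + (69 - 54 + 13/72 - ⅛))² = (-44 + 271/18)² = (-521/18)² = 271441/324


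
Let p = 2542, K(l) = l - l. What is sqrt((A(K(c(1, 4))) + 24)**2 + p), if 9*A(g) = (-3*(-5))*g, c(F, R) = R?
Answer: sqrt(3118) ≈ 55.839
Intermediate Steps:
K(l) = 0
A(g) = 5*g/3 (A(g) = ((-3*(-5))*g)/9 = (15*g)/9 = 5*g/3)
sqrt((A(K(c(1, 4))) + 24)**2 + p) = sqrt(((5/3)*0 + 24)**2 + 2542) = sqrt((0 + 24)**2 + 2542) = sqrt(24**2 + 2542) = sqrt(576 + 2542) = sqrt(3118)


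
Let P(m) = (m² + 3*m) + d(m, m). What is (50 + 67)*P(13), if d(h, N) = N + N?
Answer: 27378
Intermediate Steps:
d(h, N) = 2*N
P(m) = m² + 5*m (P(m) = (m² + 3*m) + 2*m = m² + 5*m)
(50 + 67)*P(13) = (50 + 67)*(13*(5 + 13)) = 117*(13*18) = 117*234 = 27378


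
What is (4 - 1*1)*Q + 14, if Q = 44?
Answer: 146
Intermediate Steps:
(4 - 1*1)*Q + 14 = (4 - 1*1)*44 + 14 = (4 - 1)*44 + 14 = 3*44 + 14 = 132 + 14 = 146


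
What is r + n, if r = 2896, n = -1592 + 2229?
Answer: 3533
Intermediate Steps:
n = 637
r + n = 2896 + 637 = 3533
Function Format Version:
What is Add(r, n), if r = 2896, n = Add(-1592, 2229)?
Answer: 3533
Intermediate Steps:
n = 637
Add(r, n) = Add(2896, 637) = 3533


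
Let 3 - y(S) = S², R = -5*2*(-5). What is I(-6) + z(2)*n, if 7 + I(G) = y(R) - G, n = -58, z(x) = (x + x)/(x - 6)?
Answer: -2440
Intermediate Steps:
R = 50 (R = -10*(-5) = 50)
y(S) = 3 - S²
z(x) = 2*x/(-6 + x) (z(x) = (2*x)/(-6 + x) = 2*x/(-6 + x))
I(G) = -2504 - G (I(G) = -7 + ((3 - 1*50²) - G) = -7 + ((3 - 1*2500) - G) = -7 + ((3 - 2500) - G) = -7 + (-2497 - G) = -2504 - G)
I(-6) + z(2)*n = (-2504 - 1*(-6)) + (2*2/(-6 + 2))*(-58) = (-2504 + 6) + (2*2/(-4))*(-58) = -2498 + (2*2*(-¼))*(-58) = -2498 - 1*(-58) = -2498 + 58 = -2440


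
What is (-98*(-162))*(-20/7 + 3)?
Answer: 2268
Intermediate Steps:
(-98*(-162))*(-20/7 + 3) = 15876*(-20/7 + 3) = 15876*(1/7) = 2268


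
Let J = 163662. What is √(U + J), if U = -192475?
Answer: I*√28813 ≈ 169.74*I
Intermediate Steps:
√(U + J) = √(-192475 + 163662) = √(-28813) = I*√28813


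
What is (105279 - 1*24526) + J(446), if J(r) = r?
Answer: 81199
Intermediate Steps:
(105279 - 1*24526) + J(446) = (105279 - 1*24526) + 446 = (105279 - 24526) + 446 = 80753 + 446 = 81199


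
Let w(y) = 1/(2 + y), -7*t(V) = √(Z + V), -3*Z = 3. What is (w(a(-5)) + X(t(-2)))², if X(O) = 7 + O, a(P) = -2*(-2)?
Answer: 90493/1764 - 43*I*√3/21 ≈ 51.3 - 3.5466*I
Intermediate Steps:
Z = -1 (Z = -⅓*3 = -1)
a(P) = 4
t(V) = -√(-1 + V)/7
(w(a(-5)) + X(t(-2)))² = (1/(2 + 4) + (7 - √(-1 - 2)/7))² = (1/6 + (7 - I*√3/7))² = (⅙ + (7 - I*√3/7))² = (43/6 - I*√3/7)²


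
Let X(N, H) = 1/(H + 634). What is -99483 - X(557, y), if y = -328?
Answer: -30441799/306 ≈ -99483.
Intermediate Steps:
X(N, H) = 1/(634 + H)
-99483 - X(557, y) = -99483 - 1/(634 - 328) = -99483 - 1/306 = -30441799/306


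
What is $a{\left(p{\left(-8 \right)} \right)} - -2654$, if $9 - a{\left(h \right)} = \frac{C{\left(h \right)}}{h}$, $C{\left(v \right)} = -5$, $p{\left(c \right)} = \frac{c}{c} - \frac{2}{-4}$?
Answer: $\frac{7999}{3} \approx 2666.3$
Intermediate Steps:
$p{\left(c \right)} = \frac{3}{2}$ ($p{\left(c \right)} = 1 - - \frac{1}{2} = 1 + \frac{1}{2} = \frac{3}{2}$)
$a{\left(h \right)} = 9 + \frac{5}{h}$ ($a{\left(h \right)} = 9 - - \frac{5}{h} = 9 + \frac{5}{h}$)
$a{\left(p{\left(-8 \right)} \right)} - -2654 = \left(9 + \frac{5}{\frac{3}{2}}\right) - -2654 = \left(9 + 5 \cdot \frac{2}{3}\right) + 2654 = \left(9 + \frac{10}{3}\right) + 2654 = \frac{37}{3} + 2654 = \frac{7999}{3}$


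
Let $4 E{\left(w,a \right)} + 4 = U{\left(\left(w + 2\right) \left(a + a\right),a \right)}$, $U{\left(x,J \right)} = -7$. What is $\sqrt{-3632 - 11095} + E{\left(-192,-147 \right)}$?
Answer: $- \frac{11}{4} + i \sqrt{14727} \approx -2.75 + 121.35 i$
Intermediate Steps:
$E{\left(w,a \right)} = - \frac{11}{4}$ ($E{\left(w,a \right)} = -1 + \frac{1}{4} \left(-7\right) = -1 - \frac{7}{4} = - \frac{11}{4}$)
$\sqrt{-3632 - 11095} + E{\left(-192,-147 \right)} = \sqrt{-3632 - 11095} - \frac{11}{4} = \sqrt{-14727} - \frac{11}{4} = i \sqrt{14727} - \frac{11}{4} = - \frac{11}{4} + i \sqrt{14727}$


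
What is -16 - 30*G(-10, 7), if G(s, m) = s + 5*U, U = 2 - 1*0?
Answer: -16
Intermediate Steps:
U = 2 (U = 2 + 0 = 2)
G(s, m) = 10 + s (G(s, m) = s + 5*2 = s + 10 = 10 + s)
-16 - 30*G(-10, 7) = -16 - 30*(10 - 10) = -16 - 30*0 = -16 + 0 = -16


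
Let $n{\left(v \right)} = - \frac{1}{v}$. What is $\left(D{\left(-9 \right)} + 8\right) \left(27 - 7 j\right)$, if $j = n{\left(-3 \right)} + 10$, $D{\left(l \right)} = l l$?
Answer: $- \frac{12104}{3} \approx -4034.7$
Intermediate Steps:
$D{\left(l \right)} = l^{2}$
$j = \frac{31}{3}$ ($j = - \frac{1}{-3} + 10 = \left(-1\right) \left(- \frac{1}{3}\right) + 10 = \frac{1}{3} + 10 = \frac{31}{3} \approx 10.333$)
$\left(D{\left(-9 \right)} + 8\right) \left(27 - 7 j\right) = \left(\left(-9\right)^{2} + 8\right) \left(27 - \frac{217}{3}\right) = \left(81 + 8\right) \left(27 - \frac{217}{3}\right) = 89 \left(- \frac{136}{3}\right) = - \frac{12104}{3}$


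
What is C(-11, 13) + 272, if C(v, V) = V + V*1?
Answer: 298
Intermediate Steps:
C(v, V) = 2*V (C(v, V) = V + V = 2*V)
C(-11, 13) + 272 = 2*13 + 272 = 26 + 272 = 298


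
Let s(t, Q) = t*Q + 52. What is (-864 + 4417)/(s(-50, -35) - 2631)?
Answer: -3553/829 ≈ -4.2859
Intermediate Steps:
s(t, Q) = 52 + Q*t (s(t, Q) = Q*t + 52 = 52 + Q*t)
(-864 + 4417)/(s(-50, -35) - 2631) = (-864 + 4417)/((52 - 35*(-50)) - 2631) = 3553/((52 + 1750) - 2631) = 3553/(1802 - 2631) = 3553/(-829) = 3553*(-1/829) = -3553/829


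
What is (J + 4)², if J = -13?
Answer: 81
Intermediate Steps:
(J + 4)² = (-13 + 4)² = (-9)² = 81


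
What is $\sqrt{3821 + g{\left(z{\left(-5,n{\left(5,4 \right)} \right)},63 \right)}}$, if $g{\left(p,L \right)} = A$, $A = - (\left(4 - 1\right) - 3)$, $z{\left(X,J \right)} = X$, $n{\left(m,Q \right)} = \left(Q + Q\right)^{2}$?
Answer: $\sqrt{3821} \approx 61.814$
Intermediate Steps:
$n{\left(m,Q \right)} = 4 Q^{2}$ ($n{\left(m,Q \right)} = \left(2 Q\right)^{2} = 4 Q^{2}$)
$A = 0$ ($A = - (\left(4 - 1\right) - 3) = - (3 - 3) = \left(-1\right) 0 = 0$)
$g{\left(p,L \right)} = 0$
$\sqrt{3821 + g{\left(z{\left(-5,n{\left(5,4 \right)} \right)},63 \right)}} = \sqrt{3821 + 0} = \sqrt{3821}$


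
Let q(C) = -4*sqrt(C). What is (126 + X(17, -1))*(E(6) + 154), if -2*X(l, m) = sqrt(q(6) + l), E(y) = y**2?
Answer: 23940 - 95*sqrt(17 - 4*sqrt(6)) ≈ 23685.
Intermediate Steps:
X(l, m) = -sqrt(l - 4*sqrt(6))/2 (X(l, m) = -sqrt(-4*sqrt(6) + l)/2 = -sqrt(l - 4*sqrt(6))/2)
(126 + X(17, -1))*(E(6) + 154) = (126 - sqrt(17 - 4*sqrt(6))/2)*(6**2 + 154) = (126 - sqrt(17 - 4*sqrt(6))/2)*(36 + 154) = (126 - sqrt(17 - 4*sqrt(6))/2)*190 = 23940 - 95*sqrt(17 - 4*sqrt(6))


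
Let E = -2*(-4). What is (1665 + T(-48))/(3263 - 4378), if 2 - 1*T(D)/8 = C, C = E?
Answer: -1617/1115 ≈ -1.4502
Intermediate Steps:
E = 8
C = 8
T(D) = -48 (T(D) = 16 - 8*8 = 16 - 64 = -48)
(1665 + T(-48))/(3263 - 4378) = (1665 - 48)/(3263 - 4378) = 1617/(-1115) = 1617*(-1/1115) = -1617/1115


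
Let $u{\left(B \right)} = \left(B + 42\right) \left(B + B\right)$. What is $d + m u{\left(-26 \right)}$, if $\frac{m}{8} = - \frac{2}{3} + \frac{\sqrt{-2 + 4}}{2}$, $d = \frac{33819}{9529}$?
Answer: $\frac{126951505}{28587} - 3328 \sqrt{2} \approx -265.62$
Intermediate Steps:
$d = \frac{33819}{9529}$ ($d = 33819 \cdot \frac{1}{9529} = \frac{33819}{9529} \approx 3.5491$)
$m = - \frac{16}{3} + 4 \sqrt{2}$ ($m = 8 \left(- \frac{2}{3} + \frac{\sqrt{-2 + 4}}{2}\right) = 8 \left(\left(-2\right) \frac{1}{3} + \sqrt{2} \cdot \frac{1}{2}\right) = 8 \left(- \frac{2}{3} + \frac{\sqrt{2}}{2}\right) = - \frac{16}{3} + 4 \sqrt{2} \approx 0.32352$)
$u{\left(B \right)} = 2 B \left(42 + B\right)$ ($u{\left(B \right)} = \left(42 + B\right) 2 B = 2 B \left(42 + B\right)$)
$d + m u{\left(-26 \right)} = \frac{33819}{9529} + \left(- \frac{16}{3} + 4 \sqrt{2}\right) 2 \left(-26\right) \left(42 - 26\right) = \frac{33819}{9529} + \left(- \frac{16}{3} + 4 \sqrt{2}\right) 2 \left(-26\right) 16 = \frac{33819}{9529} + \left(- \frac{16}{3} + 4 \sqrt{2}\right) \left(-832\right) = \frac{33819}{9529} + \left(\frac{13312}{3} - 3328 \sqrt{2}\right) = \frac{126951505}{28587} - 3328 \sqrt{2}$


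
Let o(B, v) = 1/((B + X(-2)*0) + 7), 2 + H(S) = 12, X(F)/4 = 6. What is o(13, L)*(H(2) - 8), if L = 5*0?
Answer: ⅒ ≈ 0.10000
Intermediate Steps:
X(F) = 24 (X(F) = 4*6 = 24)
H(S) = 10 (H(S) = -2 + 12 = 10)
L = 0
o(B, v) = 1/(7 + B) (o(B, v) = 1/((B + 24*0) + 7) = 1/((B + 0) + 7) = 1/(B + 7) = 1/(7 + B))
o(13, L)*(H(2) - 8) = (10 - 8)/(7 + 13) = 2/20 = (1/20)*2 = ⅒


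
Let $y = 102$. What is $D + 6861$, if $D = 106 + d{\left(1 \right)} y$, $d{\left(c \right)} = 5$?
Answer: $7477$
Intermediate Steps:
$D = 616$ ($D = 106 + 5 \cdot 102 = 106 + 510 = 616$)
$D + 6861 = 616 + 6861 = 7477$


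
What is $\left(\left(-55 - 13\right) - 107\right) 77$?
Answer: $-13475$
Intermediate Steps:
$\left(\left(-55 - 13\right) - 107\right) 77 = \left(-68 - 107\right) 77 = \left(-175\right) 77 = -13475$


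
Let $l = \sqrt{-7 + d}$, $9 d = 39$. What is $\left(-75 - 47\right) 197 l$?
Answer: $- \frac{48068 i \sqrt{6}}{3} \approx - 39247.0 i$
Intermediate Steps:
$d = \frac{13}{3}$ ($d = \frac{1}{9} \cdot 39 = \frac{13}{3} \approx 4.3333$)
$l = \frac{2 i \sqrt{6}}{3}$ ($l = \sqrt{-7 + \frac{13}{3}} = \sqrt{- \frac{8}{3}} = \frac{2 i \sqrt{6}}{3} \approx 1.633 i$)
$\left(-75 - 47\right) 197 l = \left(-75 - 47\right) 197 \frac{2 i \sqrt{6}}{3} = \left(-122\right) 197 \frac{2 i \sqrt{6}}{3} = - 24034 \frac{2 i \sqrt{6}}{3} = - \frac{48068 i \sqrt{6}}{3}$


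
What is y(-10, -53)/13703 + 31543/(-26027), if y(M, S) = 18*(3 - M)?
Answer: -426143411/356647981 ≈ -1.1949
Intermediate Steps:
y(M, S) = 54 - 18*M
y(-10, -53)/13703 + 31543/(-26027) = (54 - 18*(-10))/13703 + 31543/(-26027) = (54 + 180)*(1/13703) + 31543*(-1/26027) = 234*(1/13703) - 31543/26027 = 234/13703 - 31543/26027 = -426143411/356647981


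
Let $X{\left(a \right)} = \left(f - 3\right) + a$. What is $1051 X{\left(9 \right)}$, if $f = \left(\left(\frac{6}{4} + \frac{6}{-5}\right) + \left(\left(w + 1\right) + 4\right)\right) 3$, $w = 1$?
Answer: $\frac{261699}{10} \approx 26170.0$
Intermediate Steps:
$f = \frac{189}{10}$ ($f = \left(\left(\frac{6}{4} + \frac{6}{-5}\right) + \left(\left(1 + 1\right) + 4\right)\right) 3 = \left(\left(6 \cdot \frac{1}{4} + 6 \left(- \frac{1}{5}\right)\right) + \left(2 + 4\right)\right) 3 = \left(\left(\frac{3}{2} - \frac{6}{5}\right) + 6\right) 3 = \left(\frac{3}{10} + 6\right) 3 = \frac{63}{10} \cdot 3 = \frac{189}{10} \approx 18.9$)
$X{\left(a \right)} = \frac{159}{10} + a$ ($X{\left(a \right)} = \left(\frac{189}{10} - 3\right) + a = \frac{159}{10} + a$)
$1051 X{\left(9 \right)} = 1051 \left(\frac{159}{10} + 9\right) = 1051 \cdot \frac{249}{10} = \frac{261699}{10}$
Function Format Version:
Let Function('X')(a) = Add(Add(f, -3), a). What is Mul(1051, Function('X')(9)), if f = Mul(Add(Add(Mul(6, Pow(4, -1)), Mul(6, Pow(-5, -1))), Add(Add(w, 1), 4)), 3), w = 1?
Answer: Rational(261699, 10) ≈ 26170.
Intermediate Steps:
f = Rational(189, 10) (f = Mul(Add(Add(Mul(6, Pow(4, -1)), Mul(6, Pow(-5, -1))), Add(Add(1, 1), 4)), 3) = Mul(Add(Add(Mul(6, Rational(1, 4)), Mul(6, Rational(-1, 5))), Add(2, 4)), 3) = Mul(Add(Add(Rational(3, 2), Rational(-6, 5)), 6), 3) = Mul(Add(Rational(3, 10), 6), 3) = Mul(Rational(63, 10), 3) = Rational(189, 10) ≈ 18.900)
Function('X')(a) = Add(Rational(159, 10), a) (Function('X')(a) = Add(Add(Rational(189, 10), -3), a) = Add(Rational(159, 10), a))
Mul(1051, Function('X')(9)) = Mul(1051, Add(Rational(159, 10), 9)) = Mul(1051, Rational(249, 10)) = Rational(261699, 10)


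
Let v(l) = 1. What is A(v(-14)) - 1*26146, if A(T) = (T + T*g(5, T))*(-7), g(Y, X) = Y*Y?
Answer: -26328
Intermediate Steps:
g(Y, X) = Y²
A(T) = -182*T (A(T) = (T + T*5²)*(-7) = (T + T*25)*(-7) = (T + 25*T)*(-7) = (26*T)*(-7) = -182*T)
A(v(-14)) - 1*26146 = -182*1 - 1*26146 = -182 - 26146 = -26328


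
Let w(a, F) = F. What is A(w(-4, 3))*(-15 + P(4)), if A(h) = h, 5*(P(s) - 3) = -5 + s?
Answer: -183/5 ≈ -36.600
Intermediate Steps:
P(s) = 2 + s/5 (P(s) = 3 + (-5 + s)/5 = 3 + (-1 + s/5) = 2 + s/5)
A(w(-4, 3))*(-15 + P(4)) = 3*(-15 + (2 + (1/5)*4)) = 3*(-15 + (2 + 4/5)) = 3*(-15 + 14/5) = 3*(-61/5) = -183/5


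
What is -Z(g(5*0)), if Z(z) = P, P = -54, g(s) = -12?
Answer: 54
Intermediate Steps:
Z(z) = -54
-Z(g(5*0)) = -1*(-54) = 54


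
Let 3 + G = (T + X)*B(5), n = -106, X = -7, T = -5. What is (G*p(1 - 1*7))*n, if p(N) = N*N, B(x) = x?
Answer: 240408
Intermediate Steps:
p(N) = N**2
G = -63 (G = -3 + (-5 - 7)*5 = -3 - 12*5 = -3 - 60 = -63)
(G*p(1 - 1*7))*n = -63*(1 - 1*7)**2*(-106) = -63*(1 - 7)**2*(-106) = -63*(-6)**2*(-106) = -63*36*(-106) = -2268*(-106) = 240408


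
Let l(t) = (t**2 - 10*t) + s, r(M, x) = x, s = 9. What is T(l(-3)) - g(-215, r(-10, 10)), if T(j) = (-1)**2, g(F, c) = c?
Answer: -9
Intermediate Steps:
l(t) = 9 + t**2 - 10*t (l(t) = (t**2 - 10*t) + 9 = 9 + t**2 - 10*t)
T(j) = 1
T(l(-3)) - g(-215, r(-10, 10)) = 1 - 1*10 = 1 - 10 = -9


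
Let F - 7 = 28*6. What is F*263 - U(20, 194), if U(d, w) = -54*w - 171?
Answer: 56672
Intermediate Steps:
F = 175 (F = 7 + 28*6 = 7 + 168 = 175)
U(d, w) = -171 - 54*w
F*263 - U(20, 194) = 175*263 - (-171 - 54*194) = 46025 - (-171 - 10476) = 46025 - 1*(-10647) = 46025 + 10647 = 56672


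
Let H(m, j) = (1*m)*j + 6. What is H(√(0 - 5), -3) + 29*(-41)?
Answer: -1183 - 3*I*√5 ≈ -1183.0 - 6.7082*I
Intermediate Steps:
H(m, j) = 6 + j*m (H(m, j) = m*j + 6 = j*m + 6 = 6 + j*m)
H(√(0 - 5), -3) + 29*(-41) = (6 - 3*√(0 - 5)) + 29*(-41) = (6 - 3*I*√5) - 1189 = -1183 - 3*I*√5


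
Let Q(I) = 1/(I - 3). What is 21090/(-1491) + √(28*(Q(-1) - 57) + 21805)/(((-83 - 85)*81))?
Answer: -7030/497 - √20202/13608 ≈ -14.155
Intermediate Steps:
Q(I) = 1/(-3 + I)
21090/(-1491) + √(28*(Q(-1) - 57) + 21805)/(((-83 - 85)*81)) = 21090/(-1491) + √(28*(1/(-3 - 1) - 57) + 21805)/(((-83 - 85)*81)) = 21090*(-1/1491) + √(28*(1/(-4) - 57) + 21805)/((-168*81)) = -7030/497 + √(28*(-¼ - 57) + 21805)/(-13608) = -7030/497 + √(28*(-229/4) + 21805)*(-1/13608) = -7030/497 + √(-1603 + 21805)*(-1/13608) = -7030/497 + √20202*(-1/13608) = -7030/497 - √20202/13608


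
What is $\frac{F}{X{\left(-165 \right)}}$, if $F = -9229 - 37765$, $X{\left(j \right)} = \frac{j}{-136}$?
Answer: $- \frac{6391184}{165} \approx -38734.0$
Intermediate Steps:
$X{\left(j \right)} = - \frac{j}{136}$ ($X{\left(j \right)} = j \left(- \frac{1}{136}\right) = - \frac{j}{136}$)
$F = -46994$
$\frac{F}{X{\left(-165 \right)}} = - \frac{46994}{\left(- \frac{1}{136}\right) \left(-165\right)} = - \frac{46994}{\frac{165}{136}} = \left(-46994\right) \frac{136}{165} = - \frac{6391184}{165}$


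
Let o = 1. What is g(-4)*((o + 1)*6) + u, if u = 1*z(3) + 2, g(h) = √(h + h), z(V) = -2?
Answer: 24*I*√2 ≈ 33.941*I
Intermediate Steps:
g(h) = √2*√h (g(h) = √(2*h) = √2*√h)
u = 0 (u = 1*(-2) + 2 = -2 + 2 = 0)
g(-4)*((o + 1)*6) + u = (√2*√(-4))*((1 + 1)*6) + 0 = (√2*(2*I))*(2*6) + 0 = (2*I*√2)*12 + 0 = 24*I*√2 + 0 = 24*I*√2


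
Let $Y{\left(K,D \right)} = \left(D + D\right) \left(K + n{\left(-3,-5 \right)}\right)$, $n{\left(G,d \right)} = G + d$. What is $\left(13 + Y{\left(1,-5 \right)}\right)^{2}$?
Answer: $6889$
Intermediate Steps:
$Y{\left(K,D \right)} = 2 D \left(-8 + K\right)$ ($Y{\left(K,D \right)} = \left(D + D\right) \left(K - 8\right) = 2 D \left(K - 8\right) = 2 D \left(-8 + K\right)$)
$\left(13 + Y{\left(1,-5 \right)}\right)^{2} = \left(13 + 2 \left(-5\right) \left(-8 + 1\right)\right)^{2} = \left(13 + 2 \left(-5\right) \left(-7\right)\right)^{2} = \left(13 + 70\right)^{2} = 83^{2} = 6889$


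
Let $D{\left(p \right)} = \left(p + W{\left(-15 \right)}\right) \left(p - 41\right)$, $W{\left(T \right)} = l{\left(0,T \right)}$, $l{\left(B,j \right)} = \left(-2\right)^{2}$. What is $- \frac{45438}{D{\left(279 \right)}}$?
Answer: $- \frac{22719}{33677} \approx -0.67461$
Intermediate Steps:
$l{\left(B,j \right)} = 4$
$W{\left(T \right)} = 4$
$D{\left(p \right)} = \left(-41 + p\right) \left(4 + p\right)$ ($D{\left(p \right)} = \left(p + 4\right) \left(p - 41\right) = \left(4 + p\right) \left(-41 + p\right) = \left(-41 + p\right) \left(4 + p\right)$)
$- \frac{45438}{D{\left(279 \right)}} = - \frac{45438}{-164 + 279^{2} - 10323} = - \frac{45438}{-164 + 77841 - 10323} = - \frac{45438}{67354} = \left(-45438\right) \frac{1}{67354} = - \frac{22719}{33677}$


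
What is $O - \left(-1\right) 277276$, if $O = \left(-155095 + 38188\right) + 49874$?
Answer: $210243$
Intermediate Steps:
$O = -67033$ ($O = -116907 + 49874 = -67033$)
$O - \left(-1\right) 277276 = -67033 - \left(-1\right) 277276 = -67033 - -277276 = -67033 + 277276 = 210243$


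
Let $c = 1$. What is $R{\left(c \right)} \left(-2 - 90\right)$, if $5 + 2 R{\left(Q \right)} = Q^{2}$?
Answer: $184$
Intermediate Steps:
$R{\left(Q \right)} = - \frac{5}{2} + \frac{Q^{2}}{2}$
$R{\left(c \right)} \left(-2 - 90\right) = \left(- \frac{5}{2} + \frac{1^{2}}{2}\right) \left(-2 - 90\right) = \left(- \frac{5}{2} + \frac{1}{2} \cdot 1\right) \left(-92\right) = \left(- \frac{5}{2} + \frac{1}{2}\right) \left(-92\right) = \left(-2\right) \left(-92\right) = 184$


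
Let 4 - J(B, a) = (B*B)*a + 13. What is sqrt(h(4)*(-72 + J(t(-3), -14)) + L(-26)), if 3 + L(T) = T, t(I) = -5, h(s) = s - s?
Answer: I*sqrt(29) ≈ 5.3852*I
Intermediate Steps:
h(s) = 0
J(B, a) = -9 - a*B**2 (J(B, a) = 4 - ((B*B)*a + 13) = 4 - (B**2*a + 13) = 4 - (a*B**2 + 13) = 4 - (13 + a*B**2) = 4 + (-13 - a*B**2) = -9 - a*B**2)
L(T) = -3 + T
sqrt(h(4)*(-72 + J(t(-3), -14)) + L(-26)) = sqrt(0*(-72 + (-9 - 1*(-14)*(-5)**2)) + (-3 - 26)) = sqrt(0*(-72 + (-9 - 1*(-14)*25)) - 29) = sqrt(0*(-72 + (-9 + 350)) - 29) = sqrt(0*(-72 + 341) - 29) = sqrt(0*269 - 29) = sqrt(0 - 29) = sqrt(-29) = I*sqrt(29)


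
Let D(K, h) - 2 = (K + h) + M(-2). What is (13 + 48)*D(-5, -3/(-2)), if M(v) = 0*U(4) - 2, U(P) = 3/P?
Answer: -427/2 ≈ -213.50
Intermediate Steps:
M(v) = -2 (M(v) = 0*(3/4) - 2 = 0*(3*(¼)) - 2 = 0*(¾) - 2 = 0 - 2 = -2)
D(K, h) = K + h (D(K, h) = 2 + ((K + h) - 2) = 2 + (-2 + K + h) = K + h)
(13 + 48)*D(-5, -3/(-2)) = (13 + 48)*(-5 - 3/(-2)) = 61*(-5 - 3*(-½)) = 61*(-5 + 3/2) = 61*(-7/2) = -427/2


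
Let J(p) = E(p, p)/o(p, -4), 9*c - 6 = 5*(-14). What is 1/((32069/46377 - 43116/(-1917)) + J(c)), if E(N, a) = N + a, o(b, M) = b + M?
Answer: 82319175/2013763919 ≈ 0.040878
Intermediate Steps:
c = -64/9 (c = 2/3 + (5*(-14))/9 = 2/3 + (1/9)*(-70) = 2/3 - 70/9 = -64/9 ≈ -7.1111)
o(b, M) = M + b
J(p) = 2*p/(-4 + p) (J(p) = (p + p)/(-4 + p) = (2*p)/(-4 + p) = 2*p/(-4 + p))
1/((32069/46377 - 43116/(-1917)) + J(c)) = 1/((32069/46377 - 43116/(-1917)) + 2*(-64/9)/(-4 - 64/9)) = 1/((32069*(1/46377) - 43116*(-1/1917)) + 2*(-64/9)/(-100/9)) = 1/((32069/46377 + 14372/639) + 2*(-64/9)*(-9/100)) = 1/(76335815/3292767 + 32/25) = 1/(2013763919/82319175) = 82319175/2013763919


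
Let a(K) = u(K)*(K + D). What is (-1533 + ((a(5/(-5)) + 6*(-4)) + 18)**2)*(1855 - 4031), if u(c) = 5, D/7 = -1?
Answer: -1268608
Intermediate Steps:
D = -7 (D = 7*(-1) = -7)
a(K) = -35 + 5*K (a(K) = 5*(K - 7) = 5*(-7 + K) = -35 + 5*K)
(-1533 + ((a(5/(-5)) + 6*(-4)) + 18)**2)*(1855 - 4031) = (-1533 + (((-35 + 5*(5/(-5))) + 6*(-4)) + 18)**2)*(1855 - 4031) = (-1533 + (((-35 + 5*(5*(-1/5))) - 24) + 18)**2)*(-2176) = (-1533 + (((-35 + 5*(-1)) - 24) + 18)**2)*(-2176) = (-1533 + (((-35 - 5) - 24) + 18)**2)*(-2176) = (-1533 + ((-40 - 24) + 18)**2)*(-2176) = (-1533 + (-64 + 18)**2)*(-2176) = (-1533 + (-46)**2)*(-2176) = (-1533 + 2116)*(-2176) = 583*(-2176) = -1268608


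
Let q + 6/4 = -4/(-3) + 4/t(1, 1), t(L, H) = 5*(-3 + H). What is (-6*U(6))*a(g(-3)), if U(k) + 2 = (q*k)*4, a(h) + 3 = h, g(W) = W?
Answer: -2808/5 ≈ -561.60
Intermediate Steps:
t(L, H) = -15 + 5*H
a(h) = -3 + h
q = -17/30 (q = -3/2 + (-4/(-3) + 4/(-15 + 5*1)) = -3/2 + (-4*(-1/3) + 4/(-15 + 5)) = -3/2 + (4/3 + 4/(-10)) = -3/2 + (4/3 + 4*(-1/10)) = -3/2 + (4/3 - 2/5) = -3/2 + 14/15 = -17/30 ≈ -0.56667)
U(k) = -2 - 34*k/15 (U(k) = -2 - 17*k/30*4 = -2 - 34*k/15)
(-6*U(6))*a(g(-3)) = (-6*(-2 - 34/15*6))*(-3 - 3) = -6*(-2 - 68/5)*(-6) = -6*(-78/5)*(-6) = (468/5)*(-6) = -2808/5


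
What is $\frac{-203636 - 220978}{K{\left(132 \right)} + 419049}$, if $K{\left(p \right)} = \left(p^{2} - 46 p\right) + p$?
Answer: $- \frac{141538}{143511} \approx -0.98625$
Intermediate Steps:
$K{\left(p \right)} = p^{2} - 45 p$
$\frac{-203636 - 220978}{K{\left(132 \right)} + 419049} = \frac{-203636 - 220978}{132 \left(-45 + 132\right) + 419049} = - \frac{424614}{132 \cdot 87 + 419049} = - \frac{424614}{11484 + 419049} = - \frac{424614}{430533} = \left(-424614\right) \frac{1}{430533} = - \frac{141538}{143511}$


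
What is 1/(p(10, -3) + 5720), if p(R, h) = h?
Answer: 1/5717 ≈ 0.00017492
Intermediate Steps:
1/(p(10, -3) + 5720) = 1/(-3 + 5720) = 1/5717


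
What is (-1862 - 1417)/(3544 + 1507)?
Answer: -3279/5051 ≈ -0.64918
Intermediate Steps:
(-1862 - 1417)/(3544 + 1507) = -3279/5051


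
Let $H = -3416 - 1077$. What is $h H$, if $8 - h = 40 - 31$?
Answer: $4493$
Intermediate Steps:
$H = -4493$
$h = -1$ ($h = 8 - \left(40 - 31\right) = 8 - 9 = -1$)
$h H = \left(-1\right) \left(-4493\right) = 4493$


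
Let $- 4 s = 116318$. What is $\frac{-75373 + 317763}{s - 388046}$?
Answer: $- \frac{484780}{834251} \approx -0.5811$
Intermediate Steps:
$s = - \frac{58159}{2}$ ($s = \left(- \frac{1}{4}\right) 116318 = - \frac{58159}{2} \approx -29080.0$)
$\frac{-75373 + 317763}{s - 388046} = \frac{-75373 + 317763}{- \frac{58159}{2} - 388046} = \frac{242390}{- \frac{834251}{2}} = 242390 \left(- \frac{2}{834251}\right) = - \frac{484780}{834251}$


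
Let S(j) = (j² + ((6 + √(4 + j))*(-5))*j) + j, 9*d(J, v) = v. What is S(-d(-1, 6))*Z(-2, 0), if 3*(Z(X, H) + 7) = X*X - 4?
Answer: -1246/9 - 70*√30/9 ≈ -181.05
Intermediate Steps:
d(J, v) = v/9
Z(X, H) = -25/3 + X²/3 (Z(X, H) = -7 + (X*X - 4)/3 = -7 + (X² - 4)/3 = -7 + (-4 + X²)/3 = -7 + (-4/3 + X²/3) = -25/3 + X²/3)
S(j) = j + j² + j*(-30 - 5*√(4 + j)) (S(j) = (j² + (-30 - 5*√(4 + j))*j) + j = (j² + j*(-30 - 5*√(4 + j))) + j = j + j² + j*(-30 - 5*√(4 + j)))
S(-d(-1, 6))*Z(-2, 0) = ((-6/9)*(-29 - 6/9 - 5*√(4 - 6/9)))*(-25/3 + (⅓)*(-2)²) = ((-1*⅔)*(-29 - 1*⅔ - 5*√(4 - 1*⅔)))*(-25/3 + (⅓)*4) = (-2*(-29 - ⅔ - 5*√(4 - ⅔))/3)*(-25/3 + 4/3) = -2*(-29 - ⅔ - 5*√30/3)/3*(-7) = -2*(-89/3 - 5*√30/3)/3*(-7) = (178/9 + 10*√30/9)*(-7) = -1246/9 - 70*√30/9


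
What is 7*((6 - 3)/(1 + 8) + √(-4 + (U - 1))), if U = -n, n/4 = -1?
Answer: 7/3 + 7*I ≈ 2.3333 + 7.0*I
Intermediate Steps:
n = -4 (n = 4*(-1) = -4)
U = 4 (U = -1*(-4) = 4)
7*((6 - 3)/(1 + 8) + √(-4 + (U - 1))) = 7*((6 - 3)/(1 + 8) + √(-4 + (4 - 1))) = 7*(3/9 + √(-4 + 3)) = 7*(3*(⅑) + √(-1)) = 7*(⅓ + I) = 7/3 + 7*I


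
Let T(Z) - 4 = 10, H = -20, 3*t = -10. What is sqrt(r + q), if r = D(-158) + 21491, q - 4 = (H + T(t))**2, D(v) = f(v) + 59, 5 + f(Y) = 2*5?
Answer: sqrt(21595) ≈ 146.95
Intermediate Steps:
t = -10/3 (t = (1/3)*(-10) = -10/3 ≈ -3.3333)
T(Z) = 14 (T(Z) = 4 + 10 = 14)
f(Y) = 5 (f(Y) = -5 + 2*5 = -5 + 10 = 5)
D(v) = 64 (D(v) = 5 + 59 = 64)
q = 40 (q = 4 + (-20 + 14)**2 = 4 + (-6)**2 = 4 + 36 = 40)
r = 21555 (r = 64 + 21491 = 21555)
sqrt(r + q) = sqrt(21555 + 40) = sqrt(21595)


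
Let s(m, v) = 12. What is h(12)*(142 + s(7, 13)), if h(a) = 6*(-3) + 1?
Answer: -2618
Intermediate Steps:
h(a) = -17 (h(a) = -18 + 1 = -17)
h(12)*(142 + s(7, 13)) = -17*(142 + 12) = -17*154 = -2618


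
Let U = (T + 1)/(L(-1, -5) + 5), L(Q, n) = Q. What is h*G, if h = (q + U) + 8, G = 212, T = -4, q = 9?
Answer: 3445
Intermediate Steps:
U = -3/4 (U = (-4 + 1)/(-1 + 5) = -3/4 ≈ -0.75000)
h = 65/4 (h = (9 - 3/4) + 8 = 33/4 + 8 = 65/4 ≈ 16.250)
h*G = (65/4)*212 = 3445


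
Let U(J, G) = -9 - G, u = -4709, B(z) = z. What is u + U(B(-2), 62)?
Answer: -4780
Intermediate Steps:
u + U(B(-2), 62) = -4709 + (-9 - 1*62) = -4709 + (-9 - 62) = -4709 - 71 = -4780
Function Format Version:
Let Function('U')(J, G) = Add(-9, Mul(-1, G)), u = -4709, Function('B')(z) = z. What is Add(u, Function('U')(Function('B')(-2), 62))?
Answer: -4780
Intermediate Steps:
Add(u, Function('U')(Function('B')(-2), 62)) = Add(-4709, Add(-9, Mul(-1, 62))) = Add(-4709, Add(-9, -62)) = Add(-4709, -71) = -4780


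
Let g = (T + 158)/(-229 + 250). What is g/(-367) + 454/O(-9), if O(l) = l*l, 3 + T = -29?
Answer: 166132/29727 ≈ 5.5886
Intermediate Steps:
T = -32 (T = -3 - 29 = -32)
O(l) = l²
g = 6 (g = (-32 + 158)/(-229 + 250) = 126/21 = 126*(1/21) = 6)
g/(-367) + 454/O(-9) = 6/(-367) + 454/((-9)²) = 6*(-1/367) + 454/81 = -6/367 + 454*(1/81) = -6/367 + 454/81 = 166132/29727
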